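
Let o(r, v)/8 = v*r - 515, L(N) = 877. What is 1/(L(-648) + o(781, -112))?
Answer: -1/703019 ≈ -1.4224e-6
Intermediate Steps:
o(r, v) = -4120 + 8*r*v (o(r, v) = 8*(v*r - 515) = 8*(r*v - 515) = 8*(-515 + r*v) = -4120 + 8*r*v)
1/(L(-648) + o(781, -112)) = 1/(877 + (-4120 + 8*781*(-112))) = 1/(877 + (-4120 - 699776)) = 1/(877 - 703896) = 1/(-703019) = -1/703019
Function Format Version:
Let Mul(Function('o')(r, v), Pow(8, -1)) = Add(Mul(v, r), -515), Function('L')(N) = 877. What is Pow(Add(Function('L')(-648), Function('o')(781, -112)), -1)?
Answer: Rational(-1, 703019) ≈ -1.4224e-6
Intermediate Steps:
Function('o')(r, v) = Add(-4120, Mul(8, r, v)) (Function('o')(r, v) = Mul(8, Add(Mul(v, r), -515)) = Mul(8, Add(Mul(r, v), -515)) = Mul(8, Add(-515, Mul(r, v))) = Add(-4120, Mul(8, r, v)))
Pow(Add(Function('L')(-648), Function('o')(781, -112)), -1) = Pow(Add(877, Add(-4120, Mul(8, 781, -112))), -1) = Pow(Add(877, Add(-4120, -699776)), -1) = Pow(Add(877, -703896), -1) = Pow(-703019, -1) = Rational(-1, 703019)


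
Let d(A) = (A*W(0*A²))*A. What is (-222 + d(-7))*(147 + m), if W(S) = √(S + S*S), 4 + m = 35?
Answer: -39516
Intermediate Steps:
m = 31 (m = -4 + 35 = 31)
W(S) = √(S + S²)
d(A) = 0 (d(A) = (A*√((0*A²)*(1 + 0*A²)))*A = (A*√(0*(1 + 0)))*A = (A*√(0*1))*A = (A*√0)*A = (A*0)*A = 0*A = 0)
(-222 + d(-7))*(147 + m) = (-222 + 0)*(147 + 31) = -222*178 = -39516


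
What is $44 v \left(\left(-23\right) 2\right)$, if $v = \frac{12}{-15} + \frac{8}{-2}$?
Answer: $\frac{48576}{5} \approx 9715.2$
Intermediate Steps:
$v = - \frac{24}{5}$ ($v = 12 \left(- \frac{1}{15}\right) + 8 \left(- \frac{1}{2}\right) = - \frac{4}{5} - 4 = - \frac{24}{5} \approx -4.8$)
$44 v \left(\left(-23\right) 2\right) = 44 \left(- \frac{24}{5}\right) \left(\left(-23\right) 2\right) = \left(- \frac{1056}{5}\right) \left(-46\right) = \frac{48576}{5}$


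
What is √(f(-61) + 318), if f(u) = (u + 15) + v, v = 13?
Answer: √285 ≈ 16.882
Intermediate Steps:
f(u) = 28 + u (f(u) = (u + 15) + 13 = (15 + u) + 13 = 28 + u)
√(f(-61) + 318) = √((28 - 61) + 318) = √(-33 + 318) = √285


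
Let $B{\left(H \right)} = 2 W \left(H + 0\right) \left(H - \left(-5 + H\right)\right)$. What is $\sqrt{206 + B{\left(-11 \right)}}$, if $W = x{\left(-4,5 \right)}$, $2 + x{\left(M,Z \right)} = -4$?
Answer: $\sqrt{866} \approx 29.428$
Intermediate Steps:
$x{\left(M,Z \right)} = -6$ ($x{\left(M,Z \right)} = -2 - 4 = -6$)
$W = -6$
$B{\left(H \right)} = - 60 H$ ($B{\left(H \right)} = 2 \left(-6\right) \left(H + 0\right) \left(H - \left(-5 + H\right)\right) = - 12 H 5 = - 12 \cdot 5 H = - 60 H$)
$\sqrt{206 + B{\left(-11 \right)}} = \sqrt{206 - -660} = \sqrt{206 + 660} = \sqrt{866}$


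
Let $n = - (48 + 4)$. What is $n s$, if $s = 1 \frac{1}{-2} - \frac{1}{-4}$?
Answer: $13$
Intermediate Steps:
$n = -52$ ($n = \left(-1\right) 52 = -52$)
$s = - \frac{1}{4}$ ($s = 1 \left(- \frac{1}{2}\right) - - \frac{1}{4} = - \frac{1}{2} + \frac{1}{4} = - \frac{1}{4} \approx -0.25$)
$n s = \left(-52\right) \left(- \frac{1}{4}\right) = 13$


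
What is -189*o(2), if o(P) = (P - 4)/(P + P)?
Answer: 189/2 ≈ 94.500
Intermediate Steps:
o(P) = (-4 + P)/(2*P) (o(P) = (-4 + P)/((2*P)) = (-4 + P)*(1/(2*P)) = (-4 + P)/(2*P))
-189*o(2) = -189*(-4 + 2)/(2*2) = -189*(-2)/(2*2) = -189*(-½) = 189/2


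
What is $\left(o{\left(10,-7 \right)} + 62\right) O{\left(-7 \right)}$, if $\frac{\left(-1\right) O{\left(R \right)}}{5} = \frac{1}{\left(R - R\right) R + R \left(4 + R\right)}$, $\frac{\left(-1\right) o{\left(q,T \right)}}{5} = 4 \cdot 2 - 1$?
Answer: $- \frac{45}{7} \approx -6.4286$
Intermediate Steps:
$o{\left(q,T \right)} = -35$ ($o{\left(q,T \right)} = - 5 \left(4 \cdot 2 - 1\right) = - 5 \left(8 - 1\right) = \left(-5\right) 7 = -35$)
$O{\left(R \right)} = - \frac{5}{R \left(4 + R\right)}$ ($O{\left(R \right)} = - \frac{5}{\left(R - R\right) R + R \left(4 + R\right)} = - \frac{5}{0 R + R \left(4 + R\right)} = - \frac{5}{0 + R \left(4 + R\right)} = - \frac{5}{R \left(4 + R\right)}$)
$\left(o{\left(10,-7 \right)} + 62\right) O{\left(-7 \right)} = \left(-35 + 62\right) \left(- \frac{5}{\left(-7\right) \left(4 - 7\right)}\right) = 27 \left(\left(-5\right) \left(- \frac{1}{7}\right) \frac{1}{-3}\right) = 27 \left(\left(-5\right) \left(- \frac{1}{7}\right) \left(- \frac{1}{3}\right)\right) = 27 \left(- \frac{5}{21}\right) = - \frac{45}{7}$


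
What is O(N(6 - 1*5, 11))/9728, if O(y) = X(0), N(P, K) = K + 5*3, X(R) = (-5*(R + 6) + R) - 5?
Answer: -35/9728 ≈ -0.0035979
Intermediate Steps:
X(R) = -35 - 4*R (X(R) = (-5*(6 + R) + R) - 5 = ((-30 - 5*R) + R) - 5 = (-30 - 4*R) - 5 = -35 - 4*R)
N(P, K) = 15 + K (N(P, K) = K + 15 = 15 + K)
O(y) = -35 (O(y) = -35 - 4*0 = -35 + 0 = -35)
O(N(6 - 1*5, 11))/9728 = -35/9728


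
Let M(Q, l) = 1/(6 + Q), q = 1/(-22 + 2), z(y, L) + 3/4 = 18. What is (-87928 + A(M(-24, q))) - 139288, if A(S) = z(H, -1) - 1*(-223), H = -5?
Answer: -907903/4 ≈ -2.2698e+5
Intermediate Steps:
z(y, L) = 69/4 (z(y, L) = -¾ + 18 = 69/4)
q = -1/20 (q = 1/(-20) = -1/20 ≈ -0.050000)
A(S) = 961/4 (A(S) = 69/4 - 1*(-223) = 69/4 + 223 = 961/4)
(-87928 + A(M(-24, q))) - 139288 = (-87928 + 961/4) - 139288 = -350751/4 - 139288 = -907903/4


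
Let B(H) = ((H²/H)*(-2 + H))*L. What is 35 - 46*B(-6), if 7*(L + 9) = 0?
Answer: 19907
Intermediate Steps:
L = -9 (L = -9 + (⅐)*0 = -9 + 0 = -9)
B(H) = -9*H*(-2 + H) (B(H) = ((H²/H)*(-2 + H))*(-9) = (H*(-2 + H))*(-9) = -9*H*(-2 + H))
35 - 46*B(-6) = 35 - 414*(-6)*(2 - 1*(-6)) = 35 - 414*(-6)*(2 + 6) = 35 - 414*(-6)*8 = 35 - 46*(-432) = 35 + 19872 = 19907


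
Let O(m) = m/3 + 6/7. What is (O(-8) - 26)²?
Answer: 341056/441 ≈ 773.37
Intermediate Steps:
O(m) = 6/7 + m/3 (O(m) = m*(⅓) + 6*(⅐) = m/3 + 6/7 = 6/7 + m/3)
(O(-8) - 26)² = ((6/7 + (⅓)*(-8)) - 26)² = ((6/7 - 8/3) - 26)² = (-38/21 - 26)² = (-584/21)² = 341056/441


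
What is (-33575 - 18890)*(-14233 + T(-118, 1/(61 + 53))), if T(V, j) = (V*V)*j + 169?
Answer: 41693200990/57 ≈ 7.3146e+8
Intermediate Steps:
T(V, j) = 169 + j*V**2 (T(V, j) = V**2*j + 169 = j*V**2 + 169 = 169 + j*V**2)
(-33575 - 18890)*(-14233 + T(-118, 1/(61 + 53))) = (-33575 - 18890)*(-14233 + (169 + (-118)**2/(61 + 53))) = -52465*(-14233 + (169 + 13924/114)) = -52465*(-14233 + (169 + (1/114)*13924)) = -52465*(-14233 + (169 + 6962/57)) = -52465*(-14233 + 16595/57) = -52465*(-794686/57) = 41693200990/57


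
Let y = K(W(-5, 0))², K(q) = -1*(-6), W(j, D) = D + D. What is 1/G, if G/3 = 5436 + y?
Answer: 1/16416 ≈ 6.0916e-5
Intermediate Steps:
W(j, D) = 2*D
K(q) = 6
y = 36 (y = 6² = 36)
G = 16416 (G = 3*(5436 + 36) = 3*5472 = 16416)
1/G = 1/16416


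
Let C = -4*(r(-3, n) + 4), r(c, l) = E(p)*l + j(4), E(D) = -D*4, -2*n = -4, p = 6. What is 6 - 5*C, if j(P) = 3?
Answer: -814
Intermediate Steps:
n = 2 (n = -½*(-4) = 2)
E(D) = -4*D
r(c, l) = 3 - 24*l (r(c, l) = (-4*6)*l + 3 = -24*l + 3 = 3 - 24*l)
C = 164 (C = -4*((3 - 24*2) + 4) = -4*((3 - 48) + 4) = -4*(-45 + 4) = -4*(-41) = 164)
6 - 5*C = 6 - 5*164 = 6 - 820 = -814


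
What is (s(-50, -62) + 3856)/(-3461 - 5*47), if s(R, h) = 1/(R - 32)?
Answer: -105397/101024 ≈ -1.0433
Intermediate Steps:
s(R, h) = 1/(-32 + R)
(s(-50, -62) + 3856)/(-3461 - 5*47) = (1/(-32 - 50) + 3856)/(-3461 - 5*47) = (1/(-82) + 3856)/(-3461 - 235) = (-1/82 + 3856)/(-3696) = (316191/82)*(-1/3696) = -105397/101024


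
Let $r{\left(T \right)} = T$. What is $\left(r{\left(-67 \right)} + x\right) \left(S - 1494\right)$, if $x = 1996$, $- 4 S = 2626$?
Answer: $- \frac{8296629}{2} \approx -4.1483 \cdot 10^{6}$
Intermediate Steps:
$S = - \frac{1313}{2}$ ($S = \left(- \frac{1}{4}\right) 2626 = - \frac{1313}{2} \approx -656.5$)
$\left(r{\left(-67 \right)} + x\right) \left(S - 1494\right) = \left(-67 + 1996\right) \left(- \frac{1313}{2} - 1494\right) = 1929 \left(- \frac{4301}{2}\right) = - \frac{8296629}{2}$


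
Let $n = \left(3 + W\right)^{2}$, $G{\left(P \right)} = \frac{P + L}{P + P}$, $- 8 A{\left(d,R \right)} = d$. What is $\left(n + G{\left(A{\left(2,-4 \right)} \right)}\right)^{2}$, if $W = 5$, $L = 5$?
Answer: $\frac{11881}{4} \approx 2970.3$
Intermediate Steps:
$A{\left(d,R \right)} = - \frac{d}{8}$
$G{\left(P \right)} = \frac{5 + P}{2 P}$ ($G{\left(P \right)} = \frac{P + 5}{P + P} = \frac{5 + P}{2 P}$)
$n = 64$ ($n = \left(3 + 5\right)^{2} = 8^{2} = 64$)
$\left(n + G{\left(A{\left(2,-4 \right)} \right)}\right)^{2} = \left(64 + \frac{5 - \frac{1}{4}}{2 \left(\left(- \frac{1}{8}\right) 2\right)}\right)^{2} = \left(64 + \frac{5 - \frac{1}{4}}{2 \left(- \frac{1}{4}\right)}\right)^{2} = \left(64 + \frac{1}{2} \left(-4\right) \frac{19}{4}\right)^{2} = \left(64 - \frac{19}{2}\right)^{2} = \left(\frac{109}{2}\right)^{2} = \frac{11881}{4}$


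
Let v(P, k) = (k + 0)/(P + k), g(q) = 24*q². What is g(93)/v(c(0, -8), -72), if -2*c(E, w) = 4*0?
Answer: 207576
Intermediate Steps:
c(E, w) = 0 (c(E, w) = -2*0 = -½*0 = 0)
v(P, k) = k/(P + k)
g(93)/v(c(0, -8), -72) = (24*93²)/((-72/(0 - 72))) = (24*8649)/((-72/(-72))) = 207576/((-72*(-1/72))) = 207576/1 = 207576*1 = 207576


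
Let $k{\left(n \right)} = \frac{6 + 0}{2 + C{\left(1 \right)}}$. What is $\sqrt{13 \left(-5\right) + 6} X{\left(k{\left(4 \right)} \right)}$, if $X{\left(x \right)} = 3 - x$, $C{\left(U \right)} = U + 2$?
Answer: $\frac{9 i \sqrt{59}}{5} \approx 13.826 i$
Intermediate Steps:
$C{\left(U \right)} = 2 + U$
$k{\left(n \right)} = \frac{6}{5}$ ($k{\left(n \right)} = \frac{6 + 0}{2 + \left(2 + 1\right)} = \frac{6}{2 + 3} = \frac{6}{5}$)
$\sqrt{13 \left(-5\right) + 6} X{\left(k{\left(4 \right)} \right)} = \sqrt{13 \left(-5\right) + 6} \left(3 - \frac{6}{5}\right) = \sqrt{-65 + 6} \left(3 - \frac{6}{5}\right) = \sqrt{-59} \cdot \frac{9}{5} = i \sqrt{59} \cdot \frac{9}{5} = \frac{9 i \sqrt{59}}{5}$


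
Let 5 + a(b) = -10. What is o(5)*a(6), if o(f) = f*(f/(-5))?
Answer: 75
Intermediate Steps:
a(b) = -15 (a(b) = -5 - 10 = -15)
o(f) = -f²/5 (o(f) = f*(f*(-⅕)) = f*(-f/5) = -f²/5)
o(5)*a(6) = -⅕*5²*(-15) = -⅕*25*(-15) = -5*(-15) = 75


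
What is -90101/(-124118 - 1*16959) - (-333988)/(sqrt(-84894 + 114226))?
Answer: 90101/141077 + 166994*sqrt(7333)/7333 ≈ 1950.8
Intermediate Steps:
-90101/(-124118 - 1*16959) - (-333988)/(sqrt(-84894 + 114226)) = -90101/(-124118 - 16959) - (-333988)/(sqrt(29332)) = -90101/(-141077) - (-333988)/(2*sqrt(7333)) = -90101*(-1/141077) - (-333988)*sqrt(7333)/14666 = 90101/141077 - (-166994)*sqrt(7333)/7333 = 90101/141077 + 166994*sqrt(7333)/7333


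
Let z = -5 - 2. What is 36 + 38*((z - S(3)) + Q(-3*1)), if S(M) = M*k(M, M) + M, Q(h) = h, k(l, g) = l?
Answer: -800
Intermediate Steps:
z = -7
S(M) = M + M**2 (S(M) = M*M + M = M**2 + M = M + M**2)
36 + 38*((z - S(3)) + Q(-3*1)) = 36 + 38*((-7 - 3*(1 + 3)) - 3*1) = 36 + 38*((-7 - 3*4) - 3) = 36 + 38*((-7 - 1*12) - 3) = 36 + 38*((-7 - 12) - 3) = 36 + 38*(-19 - 3) = 36 + 38*(-22) = 36 - 836 = -800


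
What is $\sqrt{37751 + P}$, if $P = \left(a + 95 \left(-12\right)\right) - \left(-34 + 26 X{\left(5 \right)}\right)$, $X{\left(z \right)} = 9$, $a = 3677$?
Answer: $2 \sqrt{10022} \approx 200.22$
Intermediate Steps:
$P = 2337$ ($P = \left(3677 + 95 \left(-12\right)\right) + \left(34 - 234\right) = \left(3677 - 1140\right) + \left(34 - 234\right) = 2537 - 200 = 2337$)
$\sqrt{37751 + P} = \sqrt{37751 + 2337} = \sqrt{40088} = 2 \sqrt{10022}$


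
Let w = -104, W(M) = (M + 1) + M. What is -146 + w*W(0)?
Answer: -250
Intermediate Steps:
W(M) = 1 + 2*M (W(M) = (1 + M) + M = 1 + 2*M)
-146 + w*W(0) = -146 - 104*(1 + 2*0) = -146 - 104*(1 + 0) = -146 - 104*1 = -146 - 104 = -250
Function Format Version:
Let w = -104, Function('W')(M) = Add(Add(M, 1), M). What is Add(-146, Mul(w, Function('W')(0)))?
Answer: -250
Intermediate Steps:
Function('W')(M) = Add(1, Mul(2, M)) (Function('W')(M) = Add(Add(1, M), M) = Add(1, Mul(2, M)))
Add(-146, Mul(w, Function('W')(0))) = Add(-146, Mul(-104, Add(1, Mul(2, 0)))) = Add(-146, Mul(-104, Add(1, 0))) = Add(-146, Mul(-104, 1)) = Add(-146, -104) = -250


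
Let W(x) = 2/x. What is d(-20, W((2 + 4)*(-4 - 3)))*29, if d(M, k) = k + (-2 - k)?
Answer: -58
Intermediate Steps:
d(M, k) = -2
d(-20, W((2 + 4)*(-4 - 3)))*29 = -2*29 = -58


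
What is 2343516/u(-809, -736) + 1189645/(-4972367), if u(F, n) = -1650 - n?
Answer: -5826954478951/2272371719 ≈ -2564.3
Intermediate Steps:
2343516/u(-809, -736) + 1189645/(-4972367) = 2343516/(-1650 - 1*(-736)) + 1189645/(-4972367) = 2343516/(-1650 + 736) + 1189645*(-1/4972367) = 2343516/(-914) - 1189645/4972367 = 2343516*(-1/914) - 1189645/4972367 = -1171758/457 - 1189645/4972367 = -5826954478951/2272371719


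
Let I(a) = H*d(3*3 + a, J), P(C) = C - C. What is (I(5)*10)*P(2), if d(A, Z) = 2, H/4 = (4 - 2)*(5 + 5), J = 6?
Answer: 0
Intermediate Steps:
H = 80 (H = 4*((4 - 2)*(5 + 5)) = 4*(2*10) = 4*20 = 80)
P(C) = 0
I(a) = 160 (I(a) = 80*2 = 160)
(I(5)*10)*P(2) = (160*10)*0 = 1600*0 = 0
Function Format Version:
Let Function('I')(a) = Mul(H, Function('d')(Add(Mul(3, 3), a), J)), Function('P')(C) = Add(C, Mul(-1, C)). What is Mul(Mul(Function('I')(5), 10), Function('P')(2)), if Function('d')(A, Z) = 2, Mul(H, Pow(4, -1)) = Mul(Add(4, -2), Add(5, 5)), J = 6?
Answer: 0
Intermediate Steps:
H = 80 (H = Mul(4, Mul(Add(4, -2), Add(5, 5))) = Mul(4, Mul(2, 10)) = Mul(4, 20) = 80)
Function('P')(C) = 0
Function('I')(a) = 160 (Function('I')(a) = Mul(80, 2) = 160)
Mul(Mul(Function('I')(5), 10), Function('P')(2)) = Mul(Mul(160, 10), 0) = Mul(1600, 0) = 0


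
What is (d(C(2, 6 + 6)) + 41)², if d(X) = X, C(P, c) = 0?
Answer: 1681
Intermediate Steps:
(d(C(2, 6 + 6)) + 41)² = (0 + 41)² = 41² = 1681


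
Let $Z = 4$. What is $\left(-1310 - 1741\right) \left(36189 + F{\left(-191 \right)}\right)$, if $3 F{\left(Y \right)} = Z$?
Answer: $-110416707$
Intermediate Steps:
$F{\left(Y \right)} = \frac{4}{3}$ ($F{\left(Y \right)} = \frac{1}{3} \cdot 4 = \frac{4}{3}$)
$\left(-1310 - 1741\right) \left(36189 + F{\left(-191 \right)}\right) = \left(-1310 - 1741\right) \left(36189 + \frac{4}{3}\right) = \left(-3051\right) \frac{108571}{3} = -110416707$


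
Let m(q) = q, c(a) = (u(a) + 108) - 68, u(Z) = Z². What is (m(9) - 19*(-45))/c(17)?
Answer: 864/329 ≈ 2.6261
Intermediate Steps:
c(a) = 40 + a² (c(a) = (a² + 108) - 68 = (108 + a²) - 68 = 40 + a²)
(m(9) - 19*(-45))/c(17) = (9 - 19*(-45))/(40 + 17²) = (9 + 855)/(40 + 289) = 864/329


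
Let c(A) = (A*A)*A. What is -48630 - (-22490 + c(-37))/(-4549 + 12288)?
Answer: -376274427/7739 ≈ -48621.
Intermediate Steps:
c(A) = A³ (c(A) = A²*A = A³)
-48630 - (-22490 + c(-37))/(-4549 + 12288) = -48630 - (-22490 + (-37)³)/(-4549 + 12288) = -48630 - (-22490 - 50653)/7739 = -48630 - (-73143)/7739 = -48630 - 1*(-73143/7739) = -48630 + 73143/7739 = -376274427/7739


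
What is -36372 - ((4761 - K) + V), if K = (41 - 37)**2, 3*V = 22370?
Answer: -145721/3 ≈ -48574.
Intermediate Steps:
V = 22370/3 (V = (1/3)*22370 = 22370/3 ≈ 7456.7)
K = 16 (K = 4**2 = 16)
-36372 - ((4761 - K) + V) = -36372 - ((4761 - 1*16) + 22370/3) = -36372 - ((4761 - 16) + 22370/3) = -36372 - (4745 + 22370/3) = -36372 - 1*36605/3 = -36372 - 36605/3 = -145721/3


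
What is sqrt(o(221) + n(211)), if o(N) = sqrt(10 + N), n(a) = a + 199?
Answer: sqrt(410 + sqrt(231)) ≈ 20.620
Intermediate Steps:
n(a) = 199 + a
sqrt(o(221) + n(211)) = sqrt(sqrt(10 + 221) + (199 + 211)) = sqrt(sqrt(231) + 410) = sqrt(410 + sqrt(231))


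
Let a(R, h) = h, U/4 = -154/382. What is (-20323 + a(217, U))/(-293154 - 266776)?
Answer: 3882001/106946630 ≈ 0.036299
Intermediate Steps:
U = -308/191 (U = 4*(-154/382) = 4*(-154*1/382) = 4*(-77/191) = -308/191 ≈ -1.6126)
(-20323 + a(217, U))/(-293154 - 266776) = (-20323 - 308/191)/(-293154 - 266776) = -3882001/191/(-559930) = -3882001/191*(-1/559930) = 3882001/106946630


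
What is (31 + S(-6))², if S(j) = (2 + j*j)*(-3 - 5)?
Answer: 74529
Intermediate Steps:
S(j) = -16 - 8*j² (S(j) = (2 + j²)*(-8) = -16 - 8*j²)
(31 + S(-6))² = (31 + (-16 - 8*(-6)²))² = (31 + (-16 - 8*36))² = (31 + (-16 - 288))² = (31 - 304)² = (-273)² = 74529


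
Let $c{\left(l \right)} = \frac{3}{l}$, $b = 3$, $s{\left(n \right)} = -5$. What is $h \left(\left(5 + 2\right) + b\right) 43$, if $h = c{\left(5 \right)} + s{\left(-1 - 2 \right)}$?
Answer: $-1892$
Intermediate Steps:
$h = - \frac{22}{5}$ ($h = \frac{3}{5} - 5 = - \frac{22}{5} \approx -4.4$)
$h \left(\left(5 + 2\right) + b\right) 43 = - \frac{22 \left(\left(5 + 2\right) + 3\right)}{5} \cdot 43 = - \frac{22 \left(7 + 3\right)}{5} \cdot 43 = \left(- \frac{22}{5}\right) 10 \cdot 43 = \left(-44\right) 43 = -1892$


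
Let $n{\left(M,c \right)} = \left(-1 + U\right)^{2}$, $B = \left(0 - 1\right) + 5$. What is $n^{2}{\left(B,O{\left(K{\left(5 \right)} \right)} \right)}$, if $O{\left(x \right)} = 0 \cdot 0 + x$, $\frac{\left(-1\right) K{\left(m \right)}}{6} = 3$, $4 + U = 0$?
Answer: $625$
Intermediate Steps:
$U = -4$ ($U = -4 + 0 = -4$)
$K{\left(m \right)} = -18$ ($K{\left(m \right)} = \left(-6\right) 3 = -18$)
$B = 4$ ($B = -1 + 5 = 4$)
$O{\left(x \right)} = x$ ($O{\left(x \right)} = 0 + x = x$)
$n{\left(M,c \right)} = 25$ ($n{\left(M,c \right)} = \left(-1 - 4\right)^{2} = \left(-5\right)^{2} = 25$)
$n^{2}{\left(B,O{\left(K{\left(5 \right)} \right)} \right)} = 25^{2} = 625$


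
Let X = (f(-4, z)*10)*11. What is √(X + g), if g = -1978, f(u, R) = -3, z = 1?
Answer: 2*I*√577 ≈ 48.042*I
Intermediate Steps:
X = -330 (X = -3*10*11 = -30*11 = -330)
√(X + g) = √(-330 - 1978) = √(-2308) = 2*I*√577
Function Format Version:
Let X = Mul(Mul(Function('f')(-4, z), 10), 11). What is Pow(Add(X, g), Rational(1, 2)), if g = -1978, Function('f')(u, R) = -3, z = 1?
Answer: Mul(2, I, Pow(577, Rational(1, 2))) ≈ Mul(48.042, I)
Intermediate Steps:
X = -330 (X = Mul(Mul(-3, 10), 11) = Mul(-30, 11) = -330)
Pow(Add(X, g), Rational(1, 2)) = Pow(Add(-330, -1978), Rational(1, 2)) = Pow(-2308, Rational(1, 2)) = Mul(2, I, Pow(577, Rational(1, 2)))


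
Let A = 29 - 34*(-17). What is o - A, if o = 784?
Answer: 177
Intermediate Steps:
A = 607 (A = 29 + 578 = 607)
o - A = 784 - 1*607 = 784 - 607 = 177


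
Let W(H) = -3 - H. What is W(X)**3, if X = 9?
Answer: -1728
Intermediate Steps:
W(X)**3 = (-3 - 1*9)**3 = (-3 - 9)**3 = (-12)**3 = -1728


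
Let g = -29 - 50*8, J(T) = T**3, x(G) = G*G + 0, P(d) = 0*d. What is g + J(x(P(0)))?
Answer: -429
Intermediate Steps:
P(d) = 0
x(G) = G**2 (x(G) = G**2 + 0 = G**2)
g = -429 (g = -29 - 400 = -429)
g + J(x(P(0))) = -429 + (0**2)**3 = -429 + 0**3 = -429 + 0 = -429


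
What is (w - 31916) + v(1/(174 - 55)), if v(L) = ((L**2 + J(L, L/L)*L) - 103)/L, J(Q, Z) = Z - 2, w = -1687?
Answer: -5457458/119 ≈ -45861.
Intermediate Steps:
J(Q, Z) = -2 + Z
v(L) = (-103 + L**2 - L)/L (v(L) = ((L**2 + (-2 + L/L)*L) - 103)/L = ((L**2 + (-2 + 1)*L) - 103)/L = ((L**2 - L) - 103)/L = (-103 + L**2 - L)/L)
(w - 31916) + v(1/(174 - 55)) = (-1687 - 31916) + (-1 + 1/(174 - 55) - 103/(1/(174 - 55))) = -33603 + (-1 + 1/119 - 103/(1/119)) = -33603 + (-1 + 1/119 - 103/1/119) = -33603 + (-1 + 1/119 - 103*119) = -33603 + (-1 + 1/119 - 12257) = -33603 - 1458701/119 = -5457458/119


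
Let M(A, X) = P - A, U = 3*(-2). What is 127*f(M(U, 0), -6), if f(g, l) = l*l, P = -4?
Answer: 4572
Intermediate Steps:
U = -6
M(A, X) = -4 - A
f(g, l) = l**2
127*f(M(U, 0), -6) = 127*(-6)**2 = 127*36 = 4572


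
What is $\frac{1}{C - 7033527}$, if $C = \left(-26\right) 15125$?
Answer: $- \frac{1}{7426777} \approx -1.3465 \cdot 10^{-7}$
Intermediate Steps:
$C = -393250$
$\frac{1}{C - 7033527} = \frac{1}{-393250 - 7033527} = \frac{1}{-7426777} = - \frac{1}{7426777}$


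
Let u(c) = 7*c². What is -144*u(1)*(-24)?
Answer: 24192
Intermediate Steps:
-144*u(1)*(-24) = -1008*1²*(-24) = -1008*(-24) = 24192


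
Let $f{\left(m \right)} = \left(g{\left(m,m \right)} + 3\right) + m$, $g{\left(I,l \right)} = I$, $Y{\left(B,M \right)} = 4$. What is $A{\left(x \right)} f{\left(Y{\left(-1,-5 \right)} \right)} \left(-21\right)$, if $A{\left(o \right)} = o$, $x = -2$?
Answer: $462$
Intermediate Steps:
$f{\left(m \right)} = 3 + 2 m$ ($f{\left(m \right)} = \left(m + 3\right) + m = \left(3 + m\right) + m = 3 + 2 m$)
$A{\left(x \right)} f{\left(Y{\left(-1,-5 \right)} \right)} \left(-21\right) = - 2 \left(3 + 2 \cdot 4\right) \left(-21\right) = - 2 \left(3 + 8\right) \left(-21\right) = \left(-2\right) 11 \left(-21\right) = \left(-22\right) \left(-21\right) = 462$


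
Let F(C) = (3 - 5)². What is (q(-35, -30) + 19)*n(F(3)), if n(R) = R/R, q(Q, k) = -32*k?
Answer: 979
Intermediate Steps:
F(C) = 4 (F(C) = (-2)² = 4)
n(R) = 1
(q(-35, -30) + 19)*n(F(3)) = (-32*(-30) + 19)*1 = (960 + 19)*1 = 979*1 = 979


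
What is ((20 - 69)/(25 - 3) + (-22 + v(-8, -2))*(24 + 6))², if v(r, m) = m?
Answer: 252460321/484 ≈ 5.2161e+5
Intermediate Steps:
((20 - 69)/(25 - 3) + (-22 + v(-8, -2))*(24 + 6))² = ((20 - 69)/(25 - 3) + (-22 - 2)*(24 + 6))² = (-49/22 - 24*30)² = (-49*1/22 - 720)² = (-49/22 - 720)² = (-15889/22)² = 252460321/484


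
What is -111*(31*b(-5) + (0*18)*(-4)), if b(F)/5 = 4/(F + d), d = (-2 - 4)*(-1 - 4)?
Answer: -13764/5 ≈ -2752.8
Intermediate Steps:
d = 30 (d = -6*(-5) = 30)
b(F) = 20/(30 + F) (b(F) = 5*(4/(F + 30)) = 5*(4/(30 + F)) = 20/(30 + F))
-111*(31*b(-5) + (0*18)*(-4)) = -111*(31*(20/(30 - 5)) + (0*18)*(-4)) = -111*(31*(20/25) + 0*(-4)) = -111*(31*(20*(1/25)) + 0) = -111*(31*(4/5) + 0) = -111*(124/5 + 0) = -111*124/5 = -13764/5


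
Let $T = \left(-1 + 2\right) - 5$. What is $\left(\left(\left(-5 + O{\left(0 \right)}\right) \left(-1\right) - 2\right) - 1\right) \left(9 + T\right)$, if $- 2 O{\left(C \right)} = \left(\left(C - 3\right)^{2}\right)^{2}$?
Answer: $\frac{425}{2} \approx 212.5$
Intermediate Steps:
$O{\left(C \right)} = - \frac{\left(-3 + C\right)^{4}}{2}$ ($O{\left(C \right)} = - \frac{\left(\left(C - 3\right)^{2}\right)^{2}}{2} = - \frac{\left(\left(-3 + C\right)^{2}\right)^{2}}{2} = - \frac{\left(-3 + C\right)^{4}}{2}$)
$T = -4$ ($T = 1 - 5 = -4$)
$\left(\left(\left(-5 + O{\left(0 \right)}\right) \left(-1\right) - 2\right) - 1\right) \left(9 + T\right) = \left(\left(\left(-5 - \frac{\left(-3 + 0\right)^{4}}{2}\right) \left(-1\right) - 2\right) - 1\right) \left(9 - 4\right) = \left(\left(\left(-5 - \frac{\left(-3\right)^{4}}{2}\right) \left(-1\right) - 2\right) - 1\right) 5 = \left(\left(\left(-5 - \frac{81}{2}\right) \left(-1\right) - 2\right) - 1\right) 5 = \left(\left(\left(- \frac{91}{2}\right) \left(-1\right) - 2\right) - 1\right) 5 = \left(\left(\frac{91}{2} - 2\right) - 1\right) 5 = \left(\frac{87}{2} - 1\right) 5 = \frac{85}{2} \cdot 5 = \frac{425}{2}$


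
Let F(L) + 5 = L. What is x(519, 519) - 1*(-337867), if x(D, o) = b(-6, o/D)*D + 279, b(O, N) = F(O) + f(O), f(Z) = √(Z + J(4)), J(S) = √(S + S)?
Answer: 332437 + 519*√(-6 + 2*√2) ≈ 3.3244e+5 + 924.28*I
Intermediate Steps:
J(S) = √2*√S (J(S) = √(2*S) = √2*√S)
F(L) = -5 + L
f(Z) = √(Z + 2*√2) (f(Z) = √(Z + √2*√4) = √(Z + √2*2) = √(Z + 2*√2))
b(O, N) = -5 + O + √(O + 2*√2) (b(O, N) = (-5 + O) + √(O + 2*√2) = -5 + O + √(O + 2*√2))
x(D, o) = 279 + D*(-11 + √(-6 + 2*√2)) (x(D, o) = (-5 - 6 + √(-6 + 2*√2))*D + 279 = (-11 + √(-6 + 2*√2))*D + 279 = D*(-11 + √(-6 + 2*√2)) + 279 = 279 + D*(-11 + √(-6 + 2*√2)))
x(519, 519) - 1*(-337867) = (279 - 1*519*(11 - I*√(6 - 2*√2))) - 1*(-337867) = (279 + (-5709 + 519*I*√(6 - 2*√2))) + 337867 = (-5430 + 519*I*√(6 - 2*√2)) + 337867 = 332437 + 519*I*√(6 - 2*√2)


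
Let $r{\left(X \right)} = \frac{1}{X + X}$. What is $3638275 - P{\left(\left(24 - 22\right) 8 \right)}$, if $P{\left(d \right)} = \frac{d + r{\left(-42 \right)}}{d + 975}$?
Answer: $\frac{302864562757}{83244} \approx 3.6383 \cdot 10^{6}$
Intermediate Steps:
$r{\left(X \right)} = \frac{1}{2 X}$
$P{\left(d \right)} = \frac{- \frac{1}{84} + d}{975 + d}$ ($P{\left(d \right)} = \frac{d + \frac{1}{2 \left(-42\right)}}{d + 975} = \frac{d + \frac{1}{2} \left(- \frac{1}{42}\right)}{975 + d} = \frac{d - \frac{1}{84}}{975 + d} = \frac{- \frac{1}{84} + d}{975 + d}$)
$3638275 - P{\left(\left(24 - 22\right) 8 \right)} = 3638275 - \frac{- \frac{1}{84} + \left(24 - 22\right) 8}{975 + \left(24 - 22\right) 8} = 3638275 - \frac{- \frac{1}{84} + 2 \cdot 8}{975 + 2 \cdot 8} = 3638275 - \frac{- \frac{1}{84} + 16}{975 + 16} = 3638275 - \frac{1}{991} \cdot \frac{1343}{84} = 3638275 - \frac{1343}{83244} = \frac{302864562757}{83244}$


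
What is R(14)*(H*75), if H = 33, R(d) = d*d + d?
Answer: 519750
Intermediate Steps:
R(d) = d + d² (R(d) = d² + d = d + d²)
R(14)*(H*75) = (14*(1 + 14))*(33*75) = (14*15)*2475 = 210*2475 = 519750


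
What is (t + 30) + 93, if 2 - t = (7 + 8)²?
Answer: -100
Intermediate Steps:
t = -223 (t = 2 - (7 + 8)² = 2 - 1*15² = 2 - 1*225 = 2 - 225 = -223)
(t + 30) + 93 = (-223 + 30) + 93 = -193 + 93 = -100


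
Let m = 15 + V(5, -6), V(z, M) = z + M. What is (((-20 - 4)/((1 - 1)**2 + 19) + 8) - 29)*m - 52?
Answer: -6910/19 ≈ -363.68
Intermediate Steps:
V(z, M) = M + z
m = 14 (m = 15 + (-6 + 5) = 15 - 1 = 14)
(((-20 - 4)/((1 - 1)**2 + 19) + 8) - 29)*m - 52 = (((-20 - 4)/((1 - 1)**2 + 19) + 8) - 29)*14 - 52 = ((-24/(0**2 + 19) + 8) - 29)*14 - 52 = ((-24/(0 + 19) + 8) - 29)*14 - 52 = ((-24/19 + 8) - 29)*14 - 52 = (128/19 - 29)*14 - 52 = -423/19*14 - 52 = -5922/19 - 52 = -6910/19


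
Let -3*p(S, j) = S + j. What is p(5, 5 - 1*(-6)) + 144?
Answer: 416/3 ≈ 138.67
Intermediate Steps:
p(S, j) = -S/3 - j/3 (p(S, j) = -(S + j)/3 = -S/3 - j/3)
p(5, 5 - 1*(-6)) + 144 = (-1/3*5 - (5 - 1*(-6))/3) + 144 = (-5/3 - (5 + 6)/3) + 144 = (-5/3 - 1/3*11) + 144 = (-5/3 - 11/3) + 144 = -16/3 + 144 = 416/3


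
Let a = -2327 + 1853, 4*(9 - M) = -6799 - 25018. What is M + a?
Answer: 29957/4 ≈ 7489.3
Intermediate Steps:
M = 31853/4 (M = 9 - (-6799 - 25018)/4 = 9 - ¼*(-31817) = 9 + 31817/4 = 31853/4 ≈ 7963.3)
a = -474
M + a = 31853/4 - 474 = 29957/4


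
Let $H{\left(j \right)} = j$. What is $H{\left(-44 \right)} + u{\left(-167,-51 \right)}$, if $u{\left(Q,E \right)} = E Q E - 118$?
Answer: $-434529$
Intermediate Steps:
$u{\left(Q,E \right)} = -118 + Q E^{2}$ ($u{\left(Q,E \right)} = Q E^{2} - 118 = -118 + Q E^{2}$)
$H{\left(-44 \right)} + u{\left(-167,-51 \right)} = -44 - \left(118 + 167 \left(-51\right)^{2}\right) = -44 - 434485 = -434529$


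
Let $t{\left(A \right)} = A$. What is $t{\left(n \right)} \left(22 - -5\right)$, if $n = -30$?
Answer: $-810$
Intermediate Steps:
$t{\left(n \right)} \left(22 - -5\right) = - 30 \left(22 - -5\right) = - 30 \left(22 + 5\right) = \left(-30\right) 27 = -810$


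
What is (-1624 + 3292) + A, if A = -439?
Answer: 1229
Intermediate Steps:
(-1624 + 3292) + A = (-1624 + 3292) - 439 = 1668 - 439 = 1229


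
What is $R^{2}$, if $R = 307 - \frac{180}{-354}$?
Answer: $\frac{329168449}{3481} \approx 94562.0$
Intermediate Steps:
$R = \frac{18143}{59}$ ($R = 307 - 180 \left(- \frac{1}{354}\right) = 307 - - \frac{30}{59} = 307 + \frac{30}{59} = \frac{18143}{59} \approx 307.51$)
$R^{2} = \left(\frac{18143}{59}\right)^{2} = \frac{329168449}{3481}$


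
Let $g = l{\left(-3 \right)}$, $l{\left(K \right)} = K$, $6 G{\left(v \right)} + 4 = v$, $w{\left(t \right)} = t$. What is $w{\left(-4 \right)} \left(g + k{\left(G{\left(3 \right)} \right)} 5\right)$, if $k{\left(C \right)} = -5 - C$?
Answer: $\frac{326}{3} \approx 108.67$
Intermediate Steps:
$G{\left(v \right)} = - \frac{2}{3} + \frac{v}{6}$
$g = -3$
$w{\left(-4 \right)} \left(g + k{\left(G{\left(3 \right)} \right)} 5\right) = - 4 \left(-3 + \left(-5 - \left(- \frac{2}{3} + \frac{1}{6} \cdot 3\right)\right) 5\right) = - 4 \left(-3 + \left(-5 - \left(- \frac{2}{3} + \frac{1}{2}\right)\right) 5\right) = - 4 \left(-3 + \left(-5 - - \frac{1}{6}\right) 5\right) = - 4 \left(-3 + \left(-5 + \frac{1}{6}\right) 5\right) = - 4 \left(-3 - \frac{145}{6}\right) = \left(-4\right) \left(- \frac{163}{6}\right) = \frac{326}{3}$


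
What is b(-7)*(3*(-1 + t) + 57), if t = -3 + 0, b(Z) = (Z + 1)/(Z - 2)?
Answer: 30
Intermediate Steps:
b(Z) = (1 + Z)/(-2 + Z)
t = -3
b(-7)*(3*(-1 + t) + 57) = ((1 - 7)/(-2 - 7))*(3*(-1 - 3) + 57) = (-6/(-9))*(3*(-4) + 57) = (-1/9*(-6))*(-12 + 57) = (2/3)*45 = 30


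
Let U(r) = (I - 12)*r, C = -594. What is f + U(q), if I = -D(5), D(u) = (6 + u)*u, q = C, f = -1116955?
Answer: -1077157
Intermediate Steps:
q = -594
D(u) = u*(6 + u)
I = -55 (I = -5*(6 + 5) = -5*11 = -1*55 = -55)
U(r) = -67*r (U(r) = (-55 - 12)*r = -67*r)
f + U(q) = -1116955 - 67*(-594) = -1116955 + 39798 = -1077157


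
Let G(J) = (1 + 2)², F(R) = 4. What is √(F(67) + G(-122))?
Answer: √13 ≈ 3.6056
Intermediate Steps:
G(J) = 9 (G(J) = 3² = 9)
√(F(67) + G(-122)) = √(4 + 9) = √13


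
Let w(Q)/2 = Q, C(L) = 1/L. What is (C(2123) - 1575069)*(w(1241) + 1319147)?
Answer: -4419357528170694/2123 ≈ -2.0817e+12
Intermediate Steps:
w(Q) = 2*Q
(C(2123) - 1575069)*(w(1241) + 1319147) = (1/2123 - 1575069)*(2*1241 + 1319147) = (1/2123 - 1575069)*(2482 + 1319147) = -3343871486/2123*1321629 = -4419357528170694/2123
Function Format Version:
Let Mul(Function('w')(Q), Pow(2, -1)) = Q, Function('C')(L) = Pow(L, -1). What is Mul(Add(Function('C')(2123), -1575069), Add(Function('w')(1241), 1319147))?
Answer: Rational(-4419357528170694, 2123) ≈ -2.0817e+12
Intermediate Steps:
Function('w')(Q) = Mul(2, Q)
Mul(Add(Function('C')(2123), -1575069), Add(Function('w')(1241), 1319147)) = Mul(Add(Pow(2123, -1), -1575069), Add(Mul(2, 1241), 1319147)) = Mul(Add(Rational(1, 2123), -1575069), Add(2482, 1319147)) = Mul(Rational(-3343871486, 2123), 1321629) = Rational(-4419357528170694, 2123)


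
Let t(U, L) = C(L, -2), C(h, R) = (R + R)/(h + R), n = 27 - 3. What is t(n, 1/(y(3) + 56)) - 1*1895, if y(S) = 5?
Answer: -229051/121 ≈ -1893.0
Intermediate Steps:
n = 24
C(h, R) = 2*R/(R + h) (C(h, R) = (2*R)/(R + h) = 2*R/(R + h))
t(U, L) = -4/(-2 + L) (t(U, L) = 2*(-2)/(-2 + L) = -4/(-2 + L))
t(n, 1/(y(3) + 56)) - 1*1895 = -4/(-2 + 1/(5 + 56)) - 1*1895 = -4/(-2 + 1/61) - 1895 = -4/(-121/61) - 1895 = -4*(-61/121) - 1895 = 244/121 - 1895 = -229051/121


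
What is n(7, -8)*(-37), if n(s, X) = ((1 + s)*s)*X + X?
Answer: 16872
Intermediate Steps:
n(s, X) = X + X*s*(1 + s) (n(s, X) = (s*(1 + s))*X + X = X*s*(1 + s) + X = X + X*s*(1 + s))
n(7, -8)*(-37) = -8*(1 + 7 + 7**2)*(-37) = -8*(1 + 7 + 49)*(-37) = -8*57*(-37) = -456*(-37) = 16872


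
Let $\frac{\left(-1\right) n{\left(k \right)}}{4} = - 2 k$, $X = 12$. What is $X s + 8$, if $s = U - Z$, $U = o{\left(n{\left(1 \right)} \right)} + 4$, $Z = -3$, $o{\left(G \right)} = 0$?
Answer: $92$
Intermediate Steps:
$n{\left(k \right)} = 8 k$ ($n{\left(k \right)} = - 4 \left(- 2 k\right) = 8 k$)
$U = 4$ ($U = 0 + 4 = 4$)
$s = 7$ ($s = 4 - -3 = 4 + 3 = 7$)
$X s + 8 = 12 \cdot 7 + 8 = 84 + 8 = 92$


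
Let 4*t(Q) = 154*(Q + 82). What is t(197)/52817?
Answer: 21483/105634 ≈ 0.20337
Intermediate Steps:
t(Q) = 3157 + 77*Q/2 (t(Q) = (154*(Q + 82))/4 = (154*(82 + Q))/4 = (12628 + 154*Q)/4 = 3157 + 77*Q/2)
t(197)/52817 = (3157 + (77/2)*197)/52817 = (3157 + 15169/2)*(1/52817) = (21483/2)*(1/52817) = 21483/105634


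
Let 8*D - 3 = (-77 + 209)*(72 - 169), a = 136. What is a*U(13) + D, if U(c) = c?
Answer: 1343/8 ≈ 167.88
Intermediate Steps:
D = -12801/8 (D = 3/8 + ((-77 + 209)*(72 - 169))/8 = 3/8 + (132*(-97))/8 = 3/8 + (1/8)*(-12804) = 3/8 - 3201/2 = -12801/8 ≈ -1600.1)
a*U(13) + D = 136*13 - 12801/8 = 1768 - 12801/8 = 1343/8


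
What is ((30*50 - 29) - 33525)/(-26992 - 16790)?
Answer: 16027/21891 ≈ 0.73213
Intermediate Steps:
((30*50 - 29) - 33525)/(-26992 - 16790) = ((1500 - 29) - 33525)/(-43782) = (1471 - 33525)*(-1/43782) = -32054*(-1/43782) = 16027/21891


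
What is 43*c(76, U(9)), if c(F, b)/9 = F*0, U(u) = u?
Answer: 0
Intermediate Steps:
c(F, b) = 0 (c(F, b) = 9*(F*0) = 9*0 = 0)
43*c(76, U(9)) = 43*0 = 0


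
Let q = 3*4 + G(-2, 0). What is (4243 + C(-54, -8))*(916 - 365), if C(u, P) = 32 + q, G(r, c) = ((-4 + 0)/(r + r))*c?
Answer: 2362137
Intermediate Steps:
G(r, c) = -2*c/r (G(r, c) = (-4*1/(2*r))*c = (-2/r)*c = -2*c/r)
q = 12 (q = 3*4 - 2*0/(-2) = 12 - 2*0*(-1/2) = 12 + 0 = 12)
C(u, P) = 44 (C(u, P) = 32 + 12 = 44)
(4243 + C(-54, -8))*(916 - 365) = (4243 + 44)*(916 - 365) = 4287*551 = 2362137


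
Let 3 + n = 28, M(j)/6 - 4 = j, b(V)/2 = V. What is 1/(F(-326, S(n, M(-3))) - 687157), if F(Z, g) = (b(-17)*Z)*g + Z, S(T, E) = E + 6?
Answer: -1/554475 ≈ -1.8035e-6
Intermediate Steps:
b(V) = 2*V
M(j) = 24 + 6*j
n = 25 (n = -3 + 28 = 25)
S(T, E) = 6 + E
F(Z, g) = Z - 34*Z*g (F(Z, g) = ((2*(-17))*Z)*g + Z = (-34*Z)*g + Z = -34*Z*g + Z = Z - 34*Z*g)
1/(F(-326, S(n, M(-3))) - 687157) = 1/(-326*(1 - 34*(6 + (24 + 6*(-3)))) - 687157) = 1/(-326*(1 - 34*(6 + (24 - 18))) - 687157) = 1/(-326*(1 - 34*(6 + 6)) - 687157) = 1/(-326*(1 - 34*12) - 687157) = 1/(-326*(1 - 408) - 687157) = 1/(-326*(-407) - 687157) = 1/(132682 - 687157) = 1/(-554475) = -1/554475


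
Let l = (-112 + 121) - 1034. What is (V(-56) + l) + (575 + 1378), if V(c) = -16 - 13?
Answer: 899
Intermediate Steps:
V(c) = -29
l = -1025 (l = 9 - 1034 = -1025)
(V(-56) + l) + (575 + 1378) = (-29 - 1025) + (575 + 1378) = -1054 + 1953 = 899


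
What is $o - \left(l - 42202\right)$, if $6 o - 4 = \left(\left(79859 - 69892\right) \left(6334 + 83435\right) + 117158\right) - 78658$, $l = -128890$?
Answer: $\frac{895792679}{6} \approx 1.493 \cdot 10^{8}$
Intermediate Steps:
$o = \frac{894766127}{6}$ ($o = \frac{2}{3} + \frac{\left(\left(79859 - 69892\right) \left(6334 + 83435\right) + 117158\right) - 78658}{6} = \frac{2}{3} + \frac{\left(9967 \cdot 89769 + 117158\right) - 78658}{6} = \frac{2}{3} + \frac{\left(894727623 + 117158\right) - 78658}{6} = \frac{2}{3} + \frac{894844781 - 78658}{6} = \frac{2}{3} + \frac{1}{6} \cdot 894766123 = \frac{2}{3} + \frac{894766123}{6} = \frac{894766127}{6} \approx 1.4913 \cdot 10^{8}$)
$o - \left(l - 42202\right) = \frac{894766127}{6} - \left(-128890 - 42202\right) = \frac{894766127}{6} - -171092 = \frac{894766127}{6} + 171092 = \frac{895792679}{6}$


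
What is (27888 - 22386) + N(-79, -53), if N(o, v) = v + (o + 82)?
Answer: 5452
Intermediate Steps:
N(o, v) = 82 + o + v (N(o, v) = v + (82 + o) = 82 + o + v)
(27888 - 22386) + N(-79, -53) = (27888 - 22386) + (82 - 79 - 53) = 5502 - 50 = 5452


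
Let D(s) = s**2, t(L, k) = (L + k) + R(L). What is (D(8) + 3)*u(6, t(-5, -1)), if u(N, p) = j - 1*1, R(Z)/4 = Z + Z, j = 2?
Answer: 67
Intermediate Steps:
R(Z) = 8*Z (R(Z) = 4*(Z + Z) = 4*(2*Z) = 8*Z)
t(L, k) = k + 9*L (t(L, k) = (L + k) + 8*L = k + 9*L)
u(N, p) = 1 (u(N, p) = 2 - 1*1 = 2 - 1 = 1)
(D(8) + 3)*u(6, t(-5, -1)) = (8**2 + 3)*1 = (64 + 3)*1 = 67*1 = 67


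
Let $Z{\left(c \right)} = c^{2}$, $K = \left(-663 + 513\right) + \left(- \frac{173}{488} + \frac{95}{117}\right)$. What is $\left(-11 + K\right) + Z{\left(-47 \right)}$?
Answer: $\frac{116958727}{57096} \approx 2048.5$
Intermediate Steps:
$K = - \frac{8538281}{57096}$ ($K = -150 + \left(\left(-173\right) \frac{1}{488} + 95 \cdot \frac{1}{117}\right) = -150 + \left(- \frac{173}{488} + \frac{95}{117}\right) = -150 + \frac{26119}{57096} = - \frac{8538281}{57096} \approx -149.54$)
$\left(-11 + K\right) + Z{\left(-47 \right)} = \left(-11 - \frac{8538281}{57096}\right) + \left(-47\right)^{2} = - \frac{9166337}{57096} + 2209 = \frac{116958727}{57096}$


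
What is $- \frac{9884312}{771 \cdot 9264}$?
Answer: $- \frac{1235539}{892818} \approx -1.3839$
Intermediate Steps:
$- \frac{9884312}{771 \cdot 9264} = - \frac{9884312}{7142544} = \left(-9884312\right) \frac{1}{7142544} = - \frac{1235539}{892818}$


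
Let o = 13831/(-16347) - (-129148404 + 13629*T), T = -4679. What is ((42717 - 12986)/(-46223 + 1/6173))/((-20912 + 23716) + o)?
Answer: -1000052043887/299951741600778786972 ≈ -3.3340e-9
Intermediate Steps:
o = 3153638623934/16347 (o = 13831/(-16347) - 13629/(1/(-4679 - 9476)) = 13831*(-1/16347) - 13629/(1/(-14155)) = -13831/16347 - 13629/(-1/14155) = -13831/16347 - 13629*(-14155) = -13831/16347 + 192918495 = 3153638623934/16347 ≈ 1.9292e+8)
((42717 - 12986)/(-46223 + 1/6173))/((-20912 + 23716) + o) = ((42717 - 12986)/(-46223 + 1/6173))/((-20912 + 23716) + 3153638623934/16347) = (29731/(-46223 + 1/6173))/(2804 + 3153638623934/16347) = (29731/(-285334578/6173))/(3153684460922/16347) = (29731*(-6173/285334578))*(16347/3153684460922) = -183529463/285334578*16347/3153684460922 = -1000052043887/299951741600778786972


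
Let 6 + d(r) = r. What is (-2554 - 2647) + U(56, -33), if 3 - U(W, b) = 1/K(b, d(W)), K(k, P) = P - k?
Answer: -431435/83 ≈ -5198.0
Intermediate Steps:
d(r) = -6 + r
U(W, b) = 3 - 1/(-6 + W - b) (U(W, b) = 3 - 1/((-6 + W) - b) = 3 - 1/(-6 + W - b))
(-2554 - 2647) + U(56, -33) = (-2554 - 2647) + (3 + 1/(6 - 33 - 1*56)) = -5201 + (3 + 1/(6 - 33 - 56)) = -5201 + (3 + 1/(-83)) = -5201 + (3 - 1/83) = -5201 + 248/83 = -431435/83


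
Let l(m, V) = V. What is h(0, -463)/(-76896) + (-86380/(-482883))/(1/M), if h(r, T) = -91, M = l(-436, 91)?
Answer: 201497034011/12377257056 ≈ 16.280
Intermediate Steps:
M = 91
h(0, -463)/(-76896) + (-86380/(-482883))/(1/M) = -91/(-76896) + (-86380/(-482883))/(1/91) = -91*(-1/76896) + (-86380*(-1/482883))/(1/91) = 91/76896 + (86380/482883)*91 = 91/76896 + 7860580/482883 = 201497034011/12377257056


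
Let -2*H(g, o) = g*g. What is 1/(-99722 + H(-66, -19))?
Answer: -1/101900 ≈ -9.8135e-6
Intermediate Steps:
H(g, o) = -g**2/2 (H(g, o) = -g*g/2 = -g**2/2)
1/(-99722 + H(-66, -19)) = 1/(-99722 - 1/2*(-66)**2) = 1/(-99722 - 1/2*4356) = 1/(-99722 - 2178) = 1/(-101900) = -1/101900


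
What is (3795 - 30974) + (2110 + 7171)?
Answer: -17898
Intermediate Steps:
(3795 - 30974) + (2110 + 7171) = -27179 + 9281 = -17898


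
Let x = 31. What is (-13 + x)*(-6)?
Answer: -108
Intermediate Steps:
(-13 + x)*(-6) = (-13 + 31)*(-6) = 18*(-6) = -108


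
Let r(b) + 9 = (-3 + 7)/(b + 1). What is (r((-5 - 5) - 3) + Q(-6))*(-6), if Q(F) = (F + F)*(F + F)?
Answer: -808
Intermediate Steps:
Q(F) = 4*F**2 (Q(F) = (2*F)*(2*F) = 4*F**2)
r(b) = -9 + 4/(1 + b) (r(b) = -9 + (-3 + 7)/(b + 1) = -9 + 4/(1 + b))
(r((-5 - 5) - 3) + Q(-6))*(-6) = ((-5 - 9*((-5 - 5) - 3))/(1 + ((-5 - 5) - 3)) + 4*(-6)**2)*(-6) = ((-5 - 9*(-10 - 3))/(1 + (-10 - 3)) + 4*36)*(-6) = ((-5 - 9*(-13))/(1 - 13) + 144)*(-6) = ((-5 + 117)/(-12) + 144)*(-6) = (-1/12*112 + 144)*(-6) = (-28/3 + 144)*(-6) = (404/3)*(-6) = -808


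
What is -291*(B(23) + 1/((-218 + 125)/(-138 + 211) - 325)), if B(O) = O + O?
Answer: -318806505/23818 ≈ -13385.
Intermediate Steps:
B(O) = 2*O
-291*(B(23) + 1/((-218 + 125)/(-138 + 211) - 325)) = -291*(2*23 + 1/((-218 + 125)/(-138 + 211) - 325)) = -291*(46 + 1/(-93/73 - 325)) = -291*(46 + 1/(-23818/73)) = -291*(46 - 73/23818) = -291*1095555/23818 = -318806505/23818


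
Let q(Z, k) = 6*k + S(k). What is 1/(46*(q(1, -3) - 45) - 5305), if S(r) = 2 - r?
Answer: -1/7973 ≈ -0.00012542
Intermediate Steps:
q(Z, k) = 2 + 5*k (q(Z, k) = 6*k + (2 - k) = 2 + 5*k)
1/(46*(q(1, -3) - 45) - 5305) = 1/(46*((2 + 5*(-3)) - 45) - 5305) = 1/(46*((2 - 15) - 45) - 5305) = 1/(46*(-13 - 45) - 5305) = 1/(46*(-58) - 5305) = 1/(-2668 - 5305) = 1/(-7973) = -1/7973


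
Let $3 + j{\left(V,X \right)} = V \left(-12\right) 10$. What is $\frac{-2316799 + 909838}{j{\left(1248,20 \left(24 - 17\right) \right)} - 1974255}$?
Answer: $\frac{156329}{236002} \approx 0.66241$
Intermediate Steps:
$j{\left(V,X \right)} = -3 - 120 V$ ($j{\left(V,X \right)} = -3 + V \left(-12\right) 10 = -3 + - 12 V 10 = -3 - 120 V$)
$\frac{-2316799 + 909838}{j{\left(1248,20 \left(24 - 17\right) \right)} - 1974255} = \frac{-2316799 + 909838}{\left(-3 - 149760\right) - 1974255} = - \frac{1406961}{\left(-3 - 149760\right) - 1974255} = - \frac{1406961}{-149763 - 1974255} = - \frac{1406961}{-2124018} = \left(-1406961\right) \left(- \frac{1}{2124018}\right) = \frac{156329}{236002}$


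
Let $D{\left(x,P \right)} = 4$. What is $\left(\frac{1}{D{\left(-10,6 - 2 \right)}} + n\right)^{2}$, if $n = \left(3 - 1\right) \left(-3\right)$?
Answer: $\frac{529}{16} \approx 33.063$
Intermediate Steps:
$n = -6$ ($n = 2 \left(-3\right) = -6$)
$\left(\frac{1}{D{\left(-10,6 - 2 \right)}} + n\right)^{2} = \left(\frac{1}{4} - 6\right)^{2} = \left(- \frac{23}{4}\right)^{2} = \frac{529}{16}$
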